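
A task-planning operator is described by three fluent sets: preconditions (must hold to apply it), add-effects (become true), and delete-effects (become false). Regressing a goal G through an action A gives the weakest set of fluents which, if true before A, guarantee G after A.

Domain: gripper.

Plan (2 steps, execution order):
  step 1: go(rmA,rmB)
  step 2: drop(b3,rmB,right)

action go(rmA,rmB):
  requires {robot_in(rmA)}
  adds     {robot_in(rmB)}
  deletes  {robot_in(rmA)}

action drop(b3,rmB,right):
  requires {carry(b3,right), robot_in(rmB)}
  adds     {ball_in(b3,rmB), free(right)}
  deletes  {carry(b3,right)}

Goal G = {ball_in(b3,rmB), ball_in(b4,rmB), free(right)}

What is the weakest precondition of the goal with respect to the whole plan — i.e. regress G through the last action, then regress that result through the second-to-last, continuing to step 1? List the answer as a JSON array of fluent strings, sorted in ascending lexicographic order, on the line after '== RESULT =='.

Work backward from the goal:
  through step 2 (drop(b3,rmB,right)): drop {ball_in(b3,rmB), free(right)}, keep {ball_in(b4,rmB)}, require {carry(b3,right), robot_in(rmB)}
    → {ball_in(b4,rmB), carry(b3,right), robot_in(rmB)}
  through step 1 (go(rmA,rmB)): drop {robot_in(rmB)}, keep {ball_in(b4,rmB), carry(b3,right)}, require {robot_in(rmA)}
    → {ball_in(b4,rmB), carry(b3,right), robot_in(rmA)}

== RESULT ==
["ball_in(b4,rmB)", "carry(b3,right)", "robot_in(rmA)"]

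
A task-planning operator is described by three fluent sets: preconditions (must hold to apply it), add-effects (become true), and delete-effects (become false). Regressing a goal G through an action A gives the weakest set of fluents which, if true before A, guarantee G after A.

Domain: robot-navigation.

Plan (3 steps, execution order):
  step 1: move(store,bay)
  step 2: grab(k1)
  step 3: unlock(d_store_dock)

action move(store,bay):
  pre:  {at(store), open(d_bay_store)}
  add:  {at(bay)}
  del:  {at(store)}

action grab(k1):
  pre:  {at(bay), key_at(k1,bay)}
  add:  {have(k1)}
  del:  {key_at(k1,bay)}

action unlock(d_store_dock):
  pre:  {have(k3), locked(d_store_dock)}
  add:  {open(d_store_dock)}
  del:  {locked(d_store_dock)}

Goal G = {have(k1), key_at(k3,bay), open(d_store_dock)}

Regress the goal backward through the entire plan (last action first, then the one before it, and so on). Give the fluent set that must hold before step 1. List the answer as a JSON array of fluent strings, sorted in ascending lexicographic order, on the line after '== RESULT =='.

Work backward from the goal:
  through step 3 (unlock(d_store_dock)): drop {open(d_store_dock)}, keep {have(k1), key_at(k3,bay)}, require {have(k3), locked(d_store_dock)}
    → {have(k1), have(k3), key_at(k3,bay), locked(d_store_dock)}
  through step 2 (grab(k1)): drop {have(k1)}, keep {have(k3), key_at(k3,bay), locked(d_store_dock)}, require {at(bay), key_at(k1,bay)}
    → {at(bay), have(k3), key_at(k1,bay), key_at(k3,bay), locked(d_store_dock)}
  through step 1 (move(store,bay)): drop {at(bay)}, keep {have(k3), key_at(k1,bay), key_at(k3,bay), locked(d_store_dock)}, require {at(store), open(d_bay_store)}
    → {at(store), have(k3), key_at(k1,bay), key_at(k3,bay), locked(d_store_dock), open(d_bay_store)}

== RESULT ==
["at(store)", "have(k3)", "key_at(k1,bay)", "key_at(k3,bay)", "locked(d_store_dock)", "open(d_bay_store)"]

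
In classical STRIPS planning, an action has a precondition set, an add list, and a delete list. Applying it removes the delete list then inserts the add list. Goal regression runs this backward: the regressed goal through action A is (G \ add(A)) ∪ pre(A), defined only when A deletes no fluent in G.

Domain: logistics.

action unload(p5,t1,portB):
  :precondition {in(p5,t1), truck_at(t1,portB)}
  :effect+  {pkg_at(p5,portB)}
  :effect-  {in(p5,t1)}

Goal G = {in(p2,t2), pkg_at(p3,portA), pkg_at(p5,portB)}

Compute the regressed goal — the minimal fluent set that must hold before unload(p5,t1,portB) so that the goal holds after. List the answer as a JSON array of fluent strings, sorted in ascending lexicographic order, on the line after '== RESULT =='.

Compute (G \ add) ∪ pre:
  G ∩ del = {}  (empty — regression defined)
  G \ add = {in(p2,t2), pkg_at(p3,portA), pkg_at(p5,portB)} \ {pkg_at(p5,portB)} = {in(p2,t2), pkg_at(p3,portA)}
  ∪ pre   = {in(p2,t2), pkg_at(p3,portA)} ∪ {in(p5,t1), truck_at(t1,portB)}
          = {in(p2,t2), in(p5,t1), pkg_at(p3,portA), truck_at(t1,portB)}

== RESULT ==
["in(p2,t2)", "in(p5,t1)", "pkg_at(p3,portA)", "truck_at(t1,portB)"]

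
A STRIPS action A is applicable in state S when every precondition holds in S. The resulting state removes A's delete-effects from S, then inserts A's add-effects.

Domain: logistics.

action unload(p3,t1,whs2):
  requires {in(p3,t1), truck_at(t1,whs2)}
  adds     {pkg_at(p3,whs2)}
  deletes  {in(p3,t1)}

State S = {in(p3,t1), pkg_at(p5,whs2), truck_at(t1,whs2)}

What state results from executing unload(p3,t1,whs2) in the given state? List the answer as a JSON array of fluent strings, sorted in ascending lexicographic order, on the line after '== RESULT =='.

Progress:
  pre ⊆ S: {in(p3,t1), truck_at(t1,whs2)} ⊆ S  — applicable
  S \ del = {pkg_at(p5,whs2), truck_at(t1,whs2)}
  ∪ add   = {pkg_at(p3,whs2), pkg_at(p5,whs2), truck_at(t1,whs2)}

== RESULT ==
["pkg_at(p3,whs2)", "pkg_at(p5,whs2)", "truck_at(t1,whs2)"]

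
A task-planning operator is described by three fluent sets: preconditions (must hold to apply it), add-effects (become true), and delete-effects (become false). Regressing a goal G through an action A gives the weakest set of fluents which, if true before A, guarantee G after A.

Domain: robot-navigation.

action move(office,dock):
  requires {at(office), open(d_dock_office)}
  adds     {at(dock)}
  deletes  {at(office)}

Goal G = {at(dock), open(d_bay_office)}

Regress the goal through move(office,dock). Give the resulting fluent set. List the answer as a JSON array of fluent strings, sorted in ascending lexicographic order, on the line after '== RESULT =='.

Regress:
  G ∩ del = {}  (empty — regression defined)
  G \ add = {at(dock), open(d_bay_office)} \ {at(dock)} = {open(d_bay_office)}
  ∪ pre   = {open(d_bay_office)} ∪ {at(office), open(d_dock_office)}
          = {at(office), open(d_bay_office), open(d_dock_office)}

== RESULT ==
["at(office)", "open(d_bay_office)", "open(d_dock_office)"]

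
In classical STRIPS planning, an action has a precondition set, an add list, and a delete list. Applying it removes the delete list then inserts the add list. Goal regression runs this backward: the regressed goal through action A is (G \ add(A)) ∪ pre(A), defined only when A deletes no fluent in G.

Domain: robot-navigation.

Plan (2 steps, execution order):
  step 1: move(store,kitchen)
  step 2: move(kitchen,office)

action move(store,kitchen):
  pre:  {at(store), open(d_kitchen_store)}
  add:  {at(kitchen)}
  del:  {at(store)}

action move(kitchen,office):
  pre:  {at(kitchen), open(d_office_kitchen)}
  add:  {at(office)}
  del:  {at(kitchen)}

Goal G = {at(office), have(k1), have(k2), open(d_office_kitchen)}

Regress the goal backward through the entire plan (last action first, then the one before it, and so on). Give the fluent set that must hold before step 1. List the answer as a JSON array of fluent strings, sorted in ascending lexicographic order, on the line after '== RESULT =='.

Work backward from the goal:
  through step 2 (move(kitchen,office)): drop {at(office)}, keep {have(k1), have(k2), open(d_office_kitchen)}, require {at(kitchen), open(d_office_kitchen)}
    → {at(kitchen), have(k1), have(k2), open(d_office_kitchen)}
  through step 1 (move(store,kitchen)): drop {at(kitchen)}, keep {have(k1), have(k2), open(d_office_kitchen)}, require {at(store), open(d_kitchen_store)}
    → {at(store), have(k1), have(k2), open(d_kitchen_store), open(d_office_kitchen)}

== RESULT ==
["at(store)", "have(k1)", "have(k2)", "open(d_kitchen_store)", "open(d_office_kitchen)"]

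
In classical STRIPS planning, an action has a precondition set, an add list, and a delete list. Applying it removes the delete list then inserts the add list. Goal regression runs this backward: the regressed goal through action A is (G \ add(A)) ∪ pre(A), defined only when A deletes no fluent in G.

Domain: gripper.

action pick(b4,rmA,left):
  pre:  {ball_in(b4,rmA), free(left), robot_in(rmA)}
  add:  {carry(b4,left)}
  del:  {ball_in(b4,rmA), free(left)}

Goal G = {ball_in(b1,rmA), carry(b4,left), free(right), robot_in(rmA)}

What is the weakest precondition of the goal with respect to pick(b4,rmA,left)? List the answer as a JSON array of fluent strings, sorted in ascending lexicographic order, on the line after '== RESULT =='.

Regress:
  G ∩ del = {}  (empty — regression defined)
  G \ add = {ball_in(b1,rmA), carry(b4,left), free(right), robot_in(rmA)} \ {carry(b4,left)} = {ball_in(b1,rmA), free(right), robot_in(rmA)}
  ∪ pre   = {ball_in(b1,rmA), free(right), robot_in(rmA)} ∪ {ball_in(b4,rmA), free(left), robot_in(rmA)}
          = {ball_in(b1,rmA), ball_in(b4,rmA), free(left), free(right), robot_in(rmA)}

== RESULT ==
["ball_in(b1,rmA)", "ball_in(b4,rmA)", "free(left)", "free(right)", "robot_in(rmA)"]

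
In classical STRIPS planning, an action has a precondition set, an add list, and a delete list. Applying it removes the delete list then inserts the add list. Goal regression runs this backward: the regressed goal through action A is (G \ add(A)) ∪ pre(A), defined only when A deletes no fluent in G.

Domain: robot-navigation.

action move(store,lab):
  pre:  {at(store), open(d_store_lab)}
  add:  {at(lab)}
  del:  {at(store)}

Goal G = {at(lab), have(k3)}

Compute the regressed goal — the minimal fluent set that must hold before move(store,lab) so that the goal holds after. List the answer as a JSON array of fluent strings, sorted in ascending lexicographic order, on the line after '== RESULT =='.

Compute (G \ add) ∪ pre:
  G ∩ del = {}  (empty — regression defined)
  G \ add = {at(lab), have(k3)} \ {at(lab)} = {have(k3)}
  ∪ pre   = {have(k3)} ∪ {at(store), open(d_store_lab)}
          = {at(store), have(k3), open(d_store_lab)}

== RESULT ==
["at(store)", "have(k3)", "open(d_store_lab)"]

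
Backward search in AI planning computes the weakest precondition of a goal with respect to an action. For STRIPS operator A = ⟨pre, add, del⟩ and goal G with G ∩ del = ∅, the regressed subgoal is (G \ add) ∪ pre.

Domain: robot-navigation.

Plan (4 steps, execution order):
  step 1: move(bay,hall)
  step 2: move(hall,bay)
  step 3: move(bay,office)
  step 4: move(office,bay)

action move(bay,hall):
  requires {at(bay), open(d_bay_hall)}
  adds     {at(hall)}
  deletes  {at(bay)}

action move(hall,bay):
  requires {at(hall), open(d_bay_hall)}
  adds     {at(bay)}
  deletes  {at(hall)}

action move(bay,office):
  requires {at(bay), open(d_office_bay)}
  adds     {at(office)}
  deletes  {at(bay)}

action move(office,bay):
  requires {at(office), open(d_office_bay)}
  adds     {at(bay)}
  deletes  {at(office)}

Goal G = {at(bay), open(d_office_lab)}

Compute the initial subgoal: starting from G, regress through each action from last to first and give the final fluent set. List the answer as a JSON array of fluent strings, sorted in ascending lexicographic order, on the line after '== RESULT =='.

Regress step by step:
  through step 4 (move(office,bay)): drop {at(bay)}, keep {open(d_office_lab)}, require {at(office), open(d_office_bay)}
    → {at(office), open(d_office_bay), open(d_office_lab)}
  through step 3 (move(bay,office)): drop {at(office)}, keep {open(d_office_bay), open(d_office_lab)}, require {at(bay), open(d_office_bay)}
    → {at(bay), open(d_office_bay), open(d_office_lab)}
  through step 2 (move(hall,bay)): drop {at(bay)}, keep {open(d_office_bay), open(d_office_lab)}, require {at(hall), open(d_bay_hall)}
    → {at(hall), open(d_bay_hall), open(d_office_bay), open(d_office_lab)}
  through step 1 (move(bay,hall)): drop {at(hall)}, keep {open(d_bay_hall), open(d_office_bay), open(d_office_lab)}, require {at(bay), open(d_bay_hall)}
    → {at(bay), open(d_bay_hall), open(d_office_bay), open(d_office_lab)}

== RESULT ==
["at(bay)", "open(d_bay_hall)", "open(d_office_bay)", "open(d_office_lab)"]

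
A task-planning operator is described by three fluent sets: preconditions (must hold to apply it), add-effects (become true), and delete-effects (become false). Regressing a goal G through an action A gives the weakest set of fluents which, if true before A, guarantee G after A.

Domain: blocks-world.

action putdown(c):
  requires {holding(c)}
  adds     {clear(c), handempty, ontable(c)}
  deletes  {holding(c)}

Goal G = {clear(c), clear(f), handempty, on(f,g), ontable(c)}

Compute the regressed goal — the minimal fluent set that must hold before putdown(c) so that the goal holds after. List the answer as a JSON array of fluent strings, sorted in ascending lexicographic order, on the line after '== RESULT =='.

Compute (G \ add) ∪ pre:
  G ∩ del = {}  (empty — regression defined)
  G \ add = {clear(c), clear(f), handempty, on(f,g), ontable(c)} \ {clear(c), handempty, ontable(c)} = {clear(f), on(f,g)}
  ∪ pre   = {clear(f), on(f,g)} ∪ {holding(c)}
          = {clear(f), holding(c), on(f,g)}

== RESULT ==
["clear(f)", "holding(c)", "on(f,g)"]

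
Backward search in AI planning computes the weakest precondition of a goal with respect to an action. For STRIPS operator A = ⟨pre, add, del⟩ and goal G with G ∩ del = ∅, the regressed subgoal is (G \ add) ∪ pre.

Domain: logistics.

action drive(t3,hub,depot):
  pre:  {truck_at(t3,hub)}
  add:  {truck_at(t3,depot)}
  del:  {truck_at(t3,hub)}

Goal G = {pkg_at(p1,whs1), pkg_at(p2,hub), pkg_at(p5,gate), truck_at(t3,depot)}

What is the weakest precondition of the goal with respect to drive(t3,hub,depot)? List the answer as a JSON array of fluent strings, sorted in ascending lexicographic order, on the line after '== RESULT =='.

Regress:
  G ∩ del = {}  (empty — regression defined)
  G \ add = {pkg_at(p1,whs1), pkg_at(p2,hub), pkg_at(p5,gate), truck_at(t3,depot)} \ {truck_at(t3,depot)} = {pkg_at(p1,whs1), pkg_at(p2,hub), pkg_at(p5,gate)}
  ∪ pre   = {pkg_at(p1,whs1), pkg_at(p2,hub), pkg_at(p5,gate)} ∪ {truck_at(t3,hub)}
          = {pkg_at(p1,whs1), pkg_at(p2,hub), pkg_at(p5,gate), truck_at(t3,hub)}

== RESULT ==
["pkg_at(p1,whs1)", "pkg_at(p2,hub)", "pkg_at(p5,gate)", "truck_at(t3,hub)"]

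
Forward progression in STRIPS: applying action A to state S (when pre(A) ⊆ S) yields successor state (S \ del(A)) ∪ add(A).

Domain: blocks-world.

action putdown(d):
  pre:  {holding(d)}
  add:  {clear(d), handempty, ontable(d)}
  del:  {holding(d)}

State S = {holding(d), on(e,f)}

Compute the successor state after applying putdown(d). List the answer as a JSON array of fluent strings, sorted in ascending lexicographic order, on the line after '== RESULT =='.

Progress:
  pre ⊆ S: {holding(d)} ⊆ S  — applicable
  S \ del = {on(e,f)}
  ∪ add   = {clear(d), handempty, on(e,f), ontable(d)}

== RESULT ==
["clear(d)", "handempty", "on(e,f)", "ontable(d)"]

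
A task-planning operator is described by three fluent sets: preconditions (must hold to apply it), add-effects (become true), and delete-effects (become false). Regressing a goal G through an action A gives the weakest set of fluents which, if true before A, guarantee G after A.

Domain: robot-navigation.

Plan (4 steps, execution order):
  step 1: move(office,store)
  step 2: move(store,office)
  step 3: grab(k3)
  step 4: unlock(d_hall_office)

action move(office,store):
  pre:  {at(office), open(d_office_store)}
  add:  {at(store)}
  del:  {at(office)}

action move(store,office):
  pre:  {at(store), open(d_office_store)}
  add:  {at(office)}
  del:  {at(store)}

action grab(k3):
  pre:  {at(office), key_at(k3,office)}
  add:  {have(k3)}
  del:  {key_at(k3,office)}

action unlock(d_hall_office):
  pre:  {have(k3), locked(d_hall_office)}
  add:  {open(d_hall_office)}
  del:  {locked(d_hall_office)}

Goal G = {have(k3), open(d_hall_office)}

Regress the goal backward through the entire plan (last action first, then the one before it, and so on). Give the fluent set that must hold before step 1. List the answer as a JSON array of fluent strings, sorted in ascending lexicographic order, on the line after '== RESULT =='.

Regress step by step:
  through step 4 (unlock(d_hall_office)): drop {open(d_hall_office)}, keep {have(k3)}, require {have(k3), locked(d_hall_office)}
    → {have(k3), locked(d_hall_office)}
  through step 3 (grab(k3)): drop {have(k3)}, keep {locked(d_hall_office)}, require {at(office), key_at(k3,office)}
    → {at(office), key_at(k3,office), locked(d_hall_office)}
  through step 2 (move(store,office)): drop {at(office)}, keep {key_at(k3,office), locked(d_hall_office)}, require {at(store), open(d_office_store)}
    → {at(store), key_at(k3,office), locked(d_hall_office), open(d_office_store)}
  through step 1 (move(office,store)): drop {at(store)}, keep {key_at(k3,office), locked(d_hall_office), open(d_office_store)}, require {at(office), open(d_office_store)}
    → {at(office), key_at(k3,office), locked(d_hall_office), open(d_office_store)}

== RESULT ==
["at(office)", "key_at(k3,office)", "locked(d_hall_office)", "open(d_office_store)"]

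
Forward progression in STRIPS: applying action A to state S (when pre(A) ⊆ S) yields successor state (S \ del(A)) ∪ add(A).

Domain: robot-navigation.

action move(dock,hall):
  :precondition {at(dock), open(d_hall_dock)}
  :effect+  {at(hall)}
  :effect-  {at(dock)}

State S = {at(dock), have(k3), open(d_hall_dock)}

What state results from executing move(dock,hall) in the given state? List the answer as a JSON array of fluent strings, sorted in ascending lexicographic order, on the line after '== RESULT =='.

Progress:
  pre ⊆ S: {at(dock), open(d_hall_dock)} ⊆ S  — applicable
  S \ del = {have(k3), open(d_hall_dock)}
  ∪ add   = {at(hall), have(k3), open(d_hall_dock)}

== RESULT ==
["at(hall)", "have(k3)", "open(d_hall_dock)"]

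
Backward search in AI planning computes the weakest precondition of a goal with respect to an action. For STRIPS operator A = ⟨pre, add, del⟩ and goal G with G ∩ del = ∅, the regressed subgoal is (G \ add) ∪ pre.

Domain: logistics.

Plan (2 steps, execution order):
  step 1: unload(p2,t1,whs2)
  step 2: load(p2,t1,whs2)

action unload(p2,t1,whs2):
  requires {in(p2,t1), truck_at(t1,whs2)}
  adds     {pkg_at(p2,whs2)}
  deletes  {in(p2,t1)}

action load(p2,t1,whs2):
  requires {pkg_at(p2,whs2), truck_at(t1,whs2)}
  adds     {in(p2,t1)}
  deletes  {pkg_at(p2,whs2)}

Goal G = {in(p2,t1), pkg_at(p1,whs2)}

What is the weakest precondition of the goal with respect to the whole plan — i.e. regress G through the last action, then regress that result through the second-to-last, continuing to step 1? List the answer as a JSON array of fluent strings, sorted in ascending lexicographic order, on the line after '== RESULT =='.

Regress step by step:
  through step 2 (load(p2,t1,whs2)): drop {in(p2,t1)}, keep {pkg_at(p1,whs2)}, require {pkg_at(p2,whs2), truck_at(t1,whs2)}
    → {pkg_at(p1,whs2), pkg_at(p2,whs2), truck_at(t1,whs2)}
  through step 1 (unload(p2,t1,whs2)): drop {pkg_at(p2,whs2)}, keep {pkg_at(p1,whs2), truck_at(t1,whs2)}, require {in(p2,t1), truck_at(t1,whs2)}
    → {in(p2,t1), pkg_at(p1,whs2), truck_at(t1,whs2)}

== RESULT ==
["in(p2,t1)", "pkg_at(p1,whs2)", "truck_at(t1,whs2)"]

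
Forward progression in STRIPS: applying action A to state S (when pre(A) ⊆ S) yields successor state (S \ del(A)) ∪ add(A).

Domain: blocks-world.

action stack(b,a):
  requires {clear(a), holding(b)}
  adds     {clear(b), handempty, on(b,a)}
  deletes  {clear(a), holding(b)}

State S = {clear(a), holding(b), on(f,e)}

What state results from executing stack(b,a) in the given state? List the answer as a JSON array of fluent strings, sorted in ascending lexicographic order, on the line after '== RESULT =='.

Progress:
  pre ⊆ S: {clear(a), holding(b)} ⊆ S  — applicable
  S \ del = {on(f,e)}
  ∪ add   = {clear(b), handempty, on(b,a), on(f,e)}

== RESULT ==
["clear(b)", "handempty", "on(b,a)", "on(f,e)"]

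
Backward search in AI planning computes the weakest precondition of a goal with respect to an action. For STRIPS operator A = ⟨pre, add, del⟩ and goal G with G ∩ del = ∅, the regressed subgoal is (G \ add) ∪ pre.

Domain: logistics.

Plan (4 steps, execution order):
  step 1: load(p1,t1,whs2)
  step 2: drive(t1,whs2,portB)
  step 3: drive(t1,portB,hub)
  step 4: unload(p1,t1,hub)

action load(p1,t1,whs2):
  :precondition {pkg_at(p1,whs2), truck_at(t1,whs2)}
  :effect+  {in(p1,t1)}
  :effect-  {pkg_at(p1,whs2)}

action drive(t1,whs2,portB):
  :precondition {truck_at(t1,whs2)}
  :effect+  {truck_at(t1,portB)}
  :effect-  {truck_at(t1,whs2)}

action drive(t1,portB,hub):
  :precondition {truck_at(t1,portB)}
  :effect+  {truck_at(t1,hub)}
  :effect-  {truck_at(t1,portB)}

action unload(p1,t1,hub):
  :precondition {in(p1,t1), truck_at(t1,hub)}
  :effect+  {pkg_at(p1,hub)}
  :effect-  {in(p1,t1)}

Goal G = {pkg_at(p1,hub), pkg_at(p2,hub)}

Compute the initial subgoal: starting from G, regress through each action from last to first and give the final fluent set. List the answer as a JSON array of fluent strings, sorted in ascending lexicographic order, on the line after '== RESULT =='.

Work backward from the goal:
  through step 4 (unload(p1,t1,hub)): drop {pkg_at(p1,hub)}, keep {pkg_at(p2,hub)}, require {in(p1,t1), truck_at(t1,hub)}
    → {in(p1,t1), pkg_at(p2,hub), truck_at(t1,hub)}
  through step 3 (drive(t1,portB,hub)): drop {truck_at(t1,hub)}, keep {in(p1,t1), pkg_at(p2,hub)}, require {truck_at(t1,portB)}
    → {in(p1,t1), pkg_at(p2,hub), truck_at(t1,portB)}
  through step 2 (drive(t1,whs2,portB)): drop {truck_at(t1,portB)}, keep {in(p1,t1), pkg_at(p2,hub)}, require {truck_at(t1,whs2)}
    → {in(p1,t1), pkg_at(p2,hub), truck_at(t1,whs2)}
  through step 1 (load(p1,t1,whs2)): drop {in(p1,t1)}, keep {pkg_at(p2,hub), truck_at(t1,whs2)}, require {pkg_at(p1,whs2), truck_at(t1,whs2)}
    → {pkg_at(p1,whs2), pkg_at(p2,hub), truck_at(t1,whs2)}

== RESULT ==
["pkg_at(p1,whs2)", "pkg_at(p2,hub)", "truck_at(t1,whs2)"]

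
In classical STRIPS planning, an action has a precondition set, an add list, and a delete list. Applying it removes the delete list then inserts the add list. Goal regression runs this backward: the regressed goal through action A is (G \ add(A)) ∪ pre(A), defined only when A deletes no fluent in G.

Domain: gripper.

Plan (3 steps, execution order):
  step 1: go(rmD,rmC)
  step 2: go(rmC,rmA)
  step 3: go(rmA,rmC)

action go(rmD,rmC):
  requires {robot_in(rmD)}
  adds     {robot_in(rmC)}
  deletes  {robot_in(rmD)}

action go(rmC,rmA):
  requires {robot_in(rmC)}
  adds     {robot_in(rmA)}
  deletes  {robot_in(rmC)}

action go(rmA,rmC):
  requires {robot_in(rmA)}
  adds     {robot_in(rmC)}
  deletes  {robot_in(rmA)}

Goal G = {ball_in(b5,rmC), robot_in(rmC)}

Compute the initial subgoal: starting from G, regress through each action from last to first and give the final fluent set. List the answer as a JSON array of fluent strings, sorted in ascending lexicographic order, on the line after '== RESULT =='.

Work backward from the goal:
  through step 3 (go(rmA,rmC)): drop {robot_in(rmC)}, keep {ball_in(b5,rmC)}, require {robot_in(rmA)}
    → {ball_in(b5,rmC), robot_in(rmA)}
  through step 2 (go(rmC,rmA)): drop {robot_in(rmA)}, keep {ball_in(b5,rmC)}, require {robot_in(rmC)}
    → {ball_in(b5,rmC), robot_in(rmC)}
  through step 1 (go(rmD,rmC)): drop {robot_in(rmC)}, keep {ball_in(b5,rmC)}, require {robot_in(rmD)}
    → {ball_in(b5,rmC), robot_in(rmD)}

== RESULT ==
["ball_in(b5,rmC)", "robot_in(rmD)"]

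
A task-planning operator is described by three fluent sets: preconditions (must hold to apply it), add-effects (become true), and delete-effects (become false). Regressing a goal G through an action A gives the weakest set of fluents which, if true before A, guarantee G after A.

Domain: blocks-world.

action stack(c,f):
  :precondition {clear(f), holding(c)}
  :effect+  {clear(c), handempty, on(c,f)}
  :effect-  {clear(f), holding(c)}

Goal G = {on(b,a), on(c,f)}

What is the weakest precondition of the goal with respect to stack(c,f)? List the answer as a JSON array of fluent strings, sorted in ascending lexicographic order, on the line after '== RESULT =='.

Compute (G \ add) ∪ pre:
  G ∩ del = {}  (empty — regression defined)
  G \ add = {on(b,a), on(c,f)} \ {clear(c), handempty, on(c,f)} = {on(b,a)}
  ∪ pre   = {on(b,a)} ∪ {clear(f), holding(c)}
          = {clear(f), holding(c), on(b,a)}

== RESULT ==
["clear(f)", "holding(c)", "on(b,a)"]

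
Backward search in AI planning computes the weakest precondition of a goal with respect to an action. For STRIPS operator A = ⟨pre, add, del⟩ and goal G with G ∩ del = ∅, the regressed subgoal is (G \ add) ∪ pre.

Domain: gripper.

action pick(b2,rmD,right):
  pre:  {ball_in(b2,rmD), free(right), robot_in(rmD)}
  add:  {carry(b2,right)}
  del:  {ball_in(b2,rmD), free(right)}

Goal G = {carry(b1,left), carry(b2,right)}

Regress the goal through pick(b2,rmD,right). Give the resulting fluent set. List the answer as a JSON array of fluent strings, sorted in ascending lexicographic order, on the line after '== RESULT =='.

Compute (G \ add) ∪ pre:
  G ∩ del = {}  (empty — regression defined)
  G \ add = {carry(b1,left), carry(b2,right)} \ {carry(b2,right)} = {carry(b1,left)}
  ∪ pre   = {carry(b1,left)} ∪ {ball_in(b2,rmD), free(right), robot_in(rmD)}
          = {ball_in(b2,rmD), carry(b1,left), free(right), robot_in(rmD)}

== RESULT ==
["ball_in(b2,rmD)", "carry(b1,left)", "free(right)", "robot_in(rmD)"]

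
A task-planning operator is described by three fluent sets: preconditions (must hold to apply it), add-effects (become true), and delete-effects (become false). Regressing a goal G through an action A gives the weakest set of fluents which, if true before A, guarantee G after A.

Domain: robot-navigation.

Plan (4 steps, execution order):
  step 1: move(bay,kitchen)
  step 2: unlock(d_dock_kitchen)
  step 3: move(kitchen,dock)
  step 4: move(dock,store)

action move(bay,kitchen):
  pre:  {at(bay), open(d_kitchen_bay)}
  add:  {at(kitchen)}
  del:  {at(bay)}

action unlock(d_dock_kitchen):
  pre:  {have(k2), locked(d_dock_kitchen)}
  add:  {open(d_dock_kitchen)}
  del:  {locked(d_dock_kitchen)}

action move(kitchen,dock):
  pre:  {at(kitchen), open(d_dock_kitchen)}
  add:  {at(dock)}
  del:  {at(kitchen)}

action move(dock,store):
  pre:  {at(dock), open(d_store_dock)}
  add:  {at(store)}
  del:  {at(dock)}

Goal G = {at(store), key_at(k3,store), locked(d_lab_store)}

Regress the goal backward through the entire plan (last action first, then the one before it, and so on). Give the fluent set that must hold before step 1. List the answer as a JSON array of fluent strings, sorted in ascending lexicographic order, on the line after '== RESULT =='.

Regress step by step:
  through step 4 (move(dock,store)): drop {at(store)}, keep {key_at(k3,store), locked(d_lab_store)}, require {at(dock), open(d_store_dock)}
    → {at(dock), key_at(k3,store), locked(d_lab_store), open(d_store_dock)}
  through step 3 (move(kitchen,dock)): drop {at(dock)}, keep {key_at(k3,store), locked(d_lab_store), open(d_store_dock)}, require {at(kitchen), open(d_dock_kitchen)}
    → {at(kitchen), key_at(k3,store), locked(d_lab_store), open(d_dock_kitchen), open(d_store_dock)}
  through step 2 (unlock(d_dock_kitchen)): drop {open(d_dock_kitchen)}, keep {at(kitchen), key_at(k3,store), locked(d_lab_store), open(d_store_dock)}, require {have(k2), locked(d_dock_kitchen)}
    → {at(kitchen), have(k2), key_at(k3,store), locked(d_dock_kitchen), locked(d_lab_store), open(d_store_dock)}
  through step 1 (move(bay,kitchen)): drop {at(kitchen)}, keep {have(k2), key_at(k3,store), locked(d_dock_kitchen), locked(d_lab_store), open(d_store_dock)}, require {at(bay), open(d_kitchen_bay)}
    → {at(bay), have(k2), key_at(k3,store), locked(d_dock_kitchen), locked(d_lab_store), open(d_kitchen_bay), open(d_store_dock)}

== RESULT ==
["at(bay)", "have(k2)", "key_at(k3,store)", "locked(d_dock_kitchen)", "locked(d_lab_store)", "open(d_kitchen_bay)", "open(d_store_dock)"]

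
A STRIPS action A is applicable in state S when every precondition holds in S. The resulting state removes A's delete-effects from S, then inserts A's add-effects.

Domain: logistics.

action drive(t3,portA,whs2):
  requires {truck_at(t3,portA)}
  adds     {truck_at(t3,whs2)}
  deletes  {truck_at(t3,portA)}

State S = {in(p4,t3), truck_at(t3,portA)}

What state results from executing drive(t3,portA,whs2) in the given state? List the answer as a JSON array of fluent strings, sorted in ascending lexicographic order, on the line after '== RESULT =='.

Progress:
  pre ⊆ S: {truck_at(t3,portA)} ⊆ S  — applicable
  S \ del = {in(p4,t3)}
  ∪ add   = {in(p4,t3), truck_at(t3,whs2)}

== RESULT ==
["in(p4,t3)", "truck_at(t3,whs2)"]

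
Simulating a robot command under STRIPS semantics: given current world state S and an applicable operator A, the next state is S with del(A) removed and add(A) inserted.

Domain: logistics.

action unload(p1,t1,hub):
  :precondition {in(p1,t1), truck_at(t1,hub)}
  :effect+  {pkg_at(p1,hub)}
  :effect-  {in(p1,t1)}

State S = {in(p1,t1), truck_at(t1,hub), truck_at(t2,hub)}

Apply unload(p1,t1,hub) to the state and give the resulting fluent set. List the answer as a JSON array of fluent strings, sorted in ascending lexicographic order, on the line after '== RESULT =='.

Progress:
  pre ⊆ S: {in(p1,t1), truck_at(t1,hub)} ⊆ S  — applicable
  S \ del = {truck_at(t1,hub), truck_at(t2,hub)}
  ∪ add   = {pkg_at(p1,hub), truck_at(t1,hub), truck_at(t2,hub)}

== RESULT ==
["pkg_at(p1,hub)", "truck_at(t1,hub)", "truck_at(t2,hub)"]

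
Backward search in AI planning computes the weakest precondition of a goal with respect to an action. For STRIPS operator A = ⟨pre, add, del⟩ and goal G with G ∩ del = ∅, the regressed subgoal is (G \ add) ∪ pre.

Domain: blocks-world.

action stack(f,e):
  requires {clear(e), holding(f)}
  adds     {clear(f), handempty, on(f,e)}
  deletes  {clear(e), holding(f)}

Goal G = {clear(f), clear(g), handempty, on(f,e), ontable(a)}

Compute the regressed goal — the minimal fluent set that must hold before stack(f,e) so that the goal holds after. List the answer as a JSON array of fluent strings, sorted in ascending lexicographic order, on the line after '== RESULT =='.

Compute (G \ add) ∪ pre:
  G ∩ del = {}  (empty — regression defined)
  G \ add = {clear(f), clear(g), handempty, on(f,e), ontable(a)} \ {clear(f), handempty, on(f,e)} = {clear(g), ontable(a)}
  ∪ pre   = {clear(g), ontable(a)} ∪ {clear(e), holding(f)}
          = {clear(e), clear(g), holding(f), ontable(a)}

== RESULT ==
["clear(e)", "clear(g)", "holding(f)", "ontable(a)"]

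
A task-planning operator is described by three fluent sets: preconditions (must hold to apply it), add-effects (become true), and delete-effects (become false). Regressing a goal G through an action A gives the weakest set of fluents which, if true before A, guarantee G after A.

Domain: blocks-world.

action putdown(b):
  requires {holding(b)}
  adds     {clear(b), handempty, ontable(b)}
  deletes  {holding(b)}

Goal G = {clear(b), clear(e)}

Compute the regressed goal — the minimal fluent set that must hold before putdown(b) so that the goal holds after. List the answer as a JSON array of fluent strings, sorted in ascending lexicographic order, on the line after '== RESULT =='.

Compute (G \ add) ∪ pre:
  G ∩ del = {}  (empty — regression defined)
  G \ add = {clear(b), clear(e)} \ {clear(b), handempty, ontable(b)} = {clear(e)}
  ∪ pre   = {clear(e)} ∪ {holding(b)}
          = {clear(e), holding(b)}

== RESULT ==
["clear(e)", "holding(b)"]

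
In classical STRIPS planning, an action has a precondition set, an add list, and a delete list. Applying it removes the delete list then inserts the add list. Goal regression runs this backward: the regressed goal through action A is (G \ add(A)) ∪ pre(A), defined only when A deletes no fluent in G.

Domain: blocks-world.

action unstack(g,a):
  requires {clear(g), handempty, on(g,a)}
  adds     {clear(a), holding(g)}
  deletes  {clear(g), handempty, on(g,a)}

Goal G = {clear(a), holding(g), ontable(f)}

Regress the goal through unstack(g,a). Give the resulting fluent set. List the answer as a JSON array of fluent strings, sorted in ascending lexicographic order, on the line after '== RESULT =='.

Regress:
  G ∩ del = {}  (empty — regression defined)
  G \ add = {clear(a), holding(g), ontable(f)} \ {clear(a), holding(g)} = {ontable(f)}
  ∪ pre   = {ontable(f)} ∪ {clear(g), handempty, on(g,a)}
          = {clear(g), handempty, on(g,a), ontable(f)}

== RESULT ==
["clear(g)", "handempty", "on(g,a)", "ontable(f)"]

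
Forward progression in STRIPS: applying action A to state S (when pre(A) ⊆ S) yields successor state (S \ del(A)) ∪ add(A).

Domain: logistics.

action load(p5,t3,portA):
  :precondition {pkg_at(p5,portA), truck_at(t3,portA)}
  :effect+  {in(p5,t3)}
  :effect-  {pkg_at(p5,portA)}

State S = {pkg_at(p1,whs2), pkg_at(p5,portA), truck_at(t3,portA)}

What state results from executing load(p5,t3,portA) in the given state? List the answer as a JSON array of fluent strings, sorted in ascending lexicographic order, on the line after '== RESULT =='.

Progress:
  pre ⊆ S: {pkg_at(p5,portA), truck_at(t3,portA)} ⊆ S  — applicable
  S \ del = {pkg_at(p1,whs2), truck_at(t3,portA)}
  ∪ add   = {in(p5,t3), pkg_at(p1,whs2), truck_at(t3,portA)}

== RESULT ==
["in(p5,t3)", "pkg_at(p1,whs2)", "truck_at(t3,portA)"]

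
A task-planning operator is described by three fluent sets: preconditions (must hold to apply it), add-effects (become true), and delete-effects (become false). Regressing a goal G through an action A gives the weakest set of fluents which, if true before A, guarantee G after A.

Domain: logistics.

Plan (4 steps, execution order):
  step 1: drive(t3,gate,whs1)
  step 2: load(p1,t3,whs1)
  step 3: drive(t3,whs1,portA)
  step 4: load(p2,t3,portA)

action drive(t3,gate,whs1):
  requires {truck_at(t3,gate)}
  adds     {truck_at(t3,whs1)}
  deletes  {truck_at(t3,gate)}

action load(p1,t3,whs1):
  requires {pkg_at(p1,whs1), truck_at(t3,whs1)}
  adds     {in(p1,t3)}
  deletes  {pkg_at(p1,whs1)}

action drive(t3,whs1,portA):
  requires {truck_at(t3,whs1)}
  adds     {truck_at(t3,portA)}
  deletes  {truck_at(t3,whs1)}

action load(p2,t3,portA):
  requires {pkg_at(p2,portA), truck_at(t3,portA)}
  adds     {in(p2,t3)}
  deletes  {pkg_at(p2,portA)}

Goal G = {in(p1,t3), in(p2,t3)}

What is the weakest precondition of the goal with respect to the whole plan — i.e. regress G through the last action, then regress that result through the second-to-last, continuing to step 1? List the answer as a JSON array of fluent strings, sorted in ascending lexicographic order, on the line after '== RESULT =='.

Regress step by step:
  through step 4 (load(p2,t3,portA)): drop {in(p2,t3)}, keep {in(p1,t3)}, require {pkg_at(p2,portA), truck_at(t3,portA)}
    → {in(p1,t3), pkg_at(p2,portA), truck_at(t3,portA)}
  through step 3 (drive(t3,whs1,portA)): drop {truck_at(t3,portA)}, keep {in(p1,t3), pkg_at(p2,portA)}, require {truck_at(t3,whs1)}
    → {in(p1,t3), pkg_at(p2,portA), truck_at(t3,whs1)}
  through step 2 (load(p1,t3,whs1)): drop {in(p1,t3)}, keep {pkg_at(p2,portA), truck_at(t3,whs1)}, require {pkg_at(p1,whs1), truck_at(t3,whs1)}
    → {pkg_at(p1,whs1), pkg_at(p2,portA), truck_at(t3,whs1)}
  through step 1 (drive(t3,gate,whs1)): drop {truck_at(t3,whs1)}, keep {pkg_at(p1,whs1), pkg_at(p2,portA)}, require {truck_at(t3,gate)}
    → {pkg_at(p1,whs1), pkg_at(p2,portA), truck_at(t3,gate)}

== RESULT ==
["pkg_at(p1,whs1)", "pkg_at(p2,portA)", "truck_at(t3,gate)"]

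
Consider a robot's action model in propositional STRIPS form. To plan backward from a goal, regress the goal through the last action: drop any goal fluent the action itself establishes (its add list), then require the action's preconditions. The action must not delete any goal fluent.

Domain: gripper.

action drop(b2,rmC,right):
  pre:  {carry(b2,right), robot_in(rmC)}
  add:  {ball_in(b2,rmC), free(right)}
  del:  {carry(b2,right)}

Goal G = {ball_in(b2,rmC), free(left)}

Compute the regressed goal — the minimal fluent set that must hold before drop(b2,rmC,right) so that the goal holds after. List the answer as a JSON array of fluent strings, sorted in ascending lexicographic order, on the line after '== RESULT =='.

Compute (G \ add) ∪ pre:
  G ∩ del = {}  (empty — regression defined)
  G \ add = {ball_in(b2,rmC), free(left)} \ {ball_in(b2,rmC), free(right)} = {free(left)}
  ∪ pre   = {free(left)} ∪ {carry(b2,right), robot_in(rmC)}
          = {carry(b2,right), free(left), robot_in(rmC)}

== RESULT ==
["carry(b2,right)", "free(left)", "robot_in(rmC)"]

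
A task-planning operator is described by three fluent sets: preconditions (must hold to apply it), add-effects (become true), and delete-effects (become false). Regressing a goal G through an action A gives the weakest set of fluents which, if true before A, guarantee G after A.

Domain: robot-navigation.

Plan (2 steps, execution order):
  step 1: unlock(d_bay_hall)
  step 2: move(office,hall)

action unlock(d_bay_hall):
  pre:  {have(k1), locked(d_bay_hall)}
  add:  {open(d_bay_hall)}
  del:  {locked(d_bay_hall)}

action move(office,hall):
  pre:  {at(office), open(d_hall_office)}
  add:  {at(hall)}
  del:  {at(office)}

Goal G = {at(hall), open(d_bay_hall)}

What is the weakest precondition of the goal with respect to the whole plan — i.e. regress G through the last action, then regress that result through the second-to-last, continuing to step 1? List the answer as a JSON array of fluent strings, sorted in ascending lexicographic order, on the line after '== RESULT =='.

Regress step by step:
  through step 2 (move(office,hall)): drop {at(hall)}, keep {open(d_bay_hall)}, require {at(office), open(d_hall_office)}
    → {at(office), open(d_bay_hall), open(d_hall_office)}
  through step 1 (unlock(d_bay_hall)): drop {open(d_bay_hall)}, keep {at(office), open(d_hall_office)}, require {have(k1), locked(d_bay_hall)}
    → {at(office), have(k1), locked(d_bay_hall), open(d_hall_office)}

== RESULT ==
["at(office)", "have(k1)", "locked(d_bay_hall)", "open(d_hall_office)"]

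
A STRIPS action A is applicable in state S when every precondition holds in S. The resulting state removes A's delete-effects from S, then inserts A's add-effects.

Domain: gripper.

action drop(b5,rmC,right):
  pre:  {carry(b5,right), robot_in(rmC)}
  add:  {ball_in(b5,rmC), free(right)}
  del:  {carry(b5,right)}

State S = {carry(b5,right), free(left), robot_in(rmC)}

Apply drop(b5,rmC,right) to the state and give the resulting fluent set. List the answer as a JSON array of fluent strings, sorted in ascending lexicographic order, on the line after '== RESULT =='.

Compute (S \ del) ∪ add:
  pre ⊆ S: {carry(b5,right), robot_in(rmC)} ⊆ S  — applicable
  S \ del = {free(left), robot_in(rmC)}
  ∪ add   = {ball_in(b5,rmC), free(left), free(right), robot_in(rmC)}

== RESULT ==
["ball_in(b5,rmC)", "free(left)", "free(right)", "robot_in(rmC)"]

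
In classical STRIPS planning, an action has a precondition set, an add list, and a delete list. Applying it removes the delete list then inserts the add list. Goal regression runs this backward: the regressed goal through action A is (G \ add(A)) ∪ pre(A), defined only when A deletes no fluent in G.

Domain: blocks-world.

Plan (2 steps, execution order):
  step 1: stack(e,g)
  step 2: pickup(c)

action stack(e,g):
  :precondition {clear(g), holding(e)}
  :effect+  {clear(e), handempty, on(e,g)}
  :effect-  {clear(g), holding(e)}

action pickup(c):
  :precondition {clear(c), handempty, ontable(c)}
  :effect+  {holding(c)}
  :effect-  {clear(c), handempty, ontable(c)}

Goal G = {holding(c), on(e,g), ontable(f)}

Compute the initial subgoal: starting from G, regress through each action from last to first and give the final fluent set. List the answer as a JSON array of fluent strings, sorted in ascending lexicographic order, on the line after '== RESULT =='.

Work backward from the goal:
  through step 2 (pickup(c)): drop {holding(c)}, keep {on(e,g), ontable(f)}, require {clear(c), handempty, ontable(c)}
    → {clear(c), handempty, on(e,g), ontable(c), ontable(f)}
  through step 1 (stack(e,g)): drop {handempty, on(e,g)}, keep {clear(c), ontable(c), ontable(f)}, require {clear(g), holding(e)}
    → {clear(c), clear(g), holding(e), ontable(c), ontable(f)}

== RESULT ==
["clear(c)", "clear(g)", "holding(e)", "ontable(c)", "ontable(f)"]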